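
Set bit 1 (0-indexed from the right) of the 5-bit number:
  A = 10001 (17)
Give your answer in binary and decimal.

Mask = 1 << 1 = 00010
Bit 1 of A is 0, so OR-ing with the mask flips it to 1.
  10001
| 00010
-------
  10011

Answer: 10011 (19)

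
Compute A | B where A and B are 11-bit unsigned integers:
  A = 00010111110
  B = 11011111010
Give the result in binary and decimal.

Apply | to each column (1 where either bit is 1):
  00010111110
| 11011111010
-------------
  11011111110

Answer: 11011111110 (1790)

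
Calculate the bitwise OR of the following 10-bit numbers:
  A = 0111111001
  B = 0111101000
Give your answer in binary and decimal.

Apply | to each column (1 where either bit is 1):
  0111111001
| 0111101000
------------
  0111111001

Answer: 0111111001 (505)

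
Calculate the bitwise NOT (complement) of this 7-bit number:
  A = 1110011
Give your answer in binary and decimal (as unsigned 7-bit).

Flip each bit (0->1, 1->0):
  1110011
  0001100

Answer: 0001100 (12)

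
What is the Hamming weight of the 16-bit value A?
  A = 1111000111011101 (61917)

1111000111011101
1-bits at positions (from bit 0 = LSB): 0, 2, 3, 4, 6, 7, 8, 12, 13, 14, 15
Count = 11

Answer: 11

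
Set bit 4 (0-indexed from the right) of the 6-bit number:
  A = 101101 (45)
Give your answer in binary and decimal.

Mask = 1 << 4 = 010000
Bit 4 of A is 0, so OR-ing with the mask flips it to 1.
  101101
| 010000
--------
  111101

Answer: 111101 (61)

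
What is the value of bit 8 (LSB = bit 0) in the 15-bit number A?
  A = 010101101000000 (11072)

Bit 8 is the 9th from the right.
  010101101000000
        ^
That bit is 1.

Answer: 1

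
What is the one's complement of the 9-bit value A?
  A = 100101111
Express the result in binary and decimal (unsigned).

Flip each bit (0->1, 1->0):
  100101111
  011010000

Answer: 011010000 (208)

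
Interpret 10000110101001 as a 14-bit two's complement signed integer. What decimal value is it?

MSB is 1, so the value is negative. Find the magnitude:
1. Invert bits:  01111001010110
2. Add 1:        01111001010111  = 7767
3. Apply sign:   -7767

Answer: -7767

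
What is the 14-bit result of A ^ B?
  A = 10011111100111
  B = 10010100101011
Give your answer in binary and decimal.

Apply ^ to each column (1 where bits differ):
  10011111100111
^ 10010100101011
----------------
  00001011001100

Answer: 00001011001100 (716)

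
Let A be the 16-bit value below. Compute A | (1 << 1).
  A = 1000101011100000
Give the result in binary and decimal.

Mask = 1 << 1 = 0000000000000010
Bit 1 of A is 0, so OR-ing with the mask flips it to 1.
  1000101011100000
| 0000000000000010
------------------
  1000101011100010

Answer: 1000101011100010 (35554)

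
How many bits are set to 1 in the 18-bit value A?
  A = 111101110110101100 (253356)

111101110110101100
1-bits at positions (from bit 0 = LSB): 2, 3, 5, 7, 8, 10, 11, 12, 14, 15, 16, 17
Count = 12

Answer: 12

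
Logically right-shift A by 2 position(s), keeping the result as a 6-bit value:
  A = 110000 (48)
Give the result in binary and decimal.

Logical shift right by 2: drop the bottom 2 bit(s), prepend 2 zero(s) on the left.
  110000  ->  keep [1100], discard [00], prepend 00
= 001100

Answer: 001100 (12)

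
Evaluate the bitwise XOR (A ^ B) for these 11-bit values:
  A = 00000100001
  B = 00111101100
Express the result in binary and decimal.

Apply ^ to each column (1 where bits differ):
  00000100001
^ 00111101100
-------------
  00111001101

Answer: 00111001101 (461)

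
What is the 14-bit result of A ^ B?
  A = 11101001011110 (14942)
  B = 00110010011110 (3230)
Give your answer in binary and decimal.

Apply ^ to each column (1 where bits differ):
  11101001011110
^ 00110010011110
----------------
  11011011000000

Answer: 11011011000000 (14016)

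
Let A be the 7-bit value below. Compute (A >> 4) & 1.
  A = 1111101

Bit 4 is the 5th from the right.
  1111101
    ^
That bit is 1.

Answer: 1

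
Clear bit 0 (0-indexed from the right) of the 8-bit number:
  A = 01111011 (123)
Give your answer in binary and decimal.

Mask = ~(1 << 0) = 11111110
Bit 0 of A is 1, so AND-ing with the mask clears it to 0.
  01111011
& 11111110
----------
  01111010

Answer: 01111010 (122)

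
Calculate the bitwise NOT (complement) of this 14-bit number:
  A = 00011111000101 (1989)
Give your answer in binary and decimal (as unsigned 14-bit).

Flip each bit (0->1, 1->0):
  00011111000101
  11100000111010

Answer: 11100000111010 (14394)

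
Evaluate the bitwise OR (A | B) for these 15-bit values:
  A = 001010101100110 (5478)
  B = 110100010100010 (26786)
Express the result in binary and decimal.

Apply | to each column (1 where either bit is 1):
  001010101100110
| 110100010100010
-----------------
  111110111100110

Answer: 111110111100110 (32230)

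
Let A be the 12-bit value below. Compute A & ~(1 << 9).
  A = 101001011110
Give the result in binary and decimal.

Mask = ~(1 << 9) = 110111111111
Bit 9 of A is 1, so AND-ing with the mask clears it to 0.
  101001011110
& 110111111111
--------------
  100001011110

Answer: 100001011110 (2142)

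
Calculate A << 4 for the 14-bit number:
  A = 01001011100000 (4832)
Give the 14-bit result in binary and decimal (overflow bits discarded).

Shift left by 4: drop the top 4 bit(s), append 4 zero(s) on the right.
  01001011100000  ->  discard [0100], keep [1011100000], append 0000
= 10111000000000

Answer: 10111000000000 (11776)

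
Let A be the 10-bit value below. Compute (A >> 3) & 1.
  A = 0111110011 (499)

Bit 3 is the 4th from the right.
  0111110011
        ^
That bit is 0.

Answer: 0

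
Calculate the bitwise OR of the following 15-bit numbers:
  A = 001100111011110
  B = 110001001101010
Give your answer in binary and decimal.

Apply | to each column (1 where either bit is 1):
  001100111011110
| 110001001101010
-----------------
  111101111111110

Answer: 111101111111110 (31742)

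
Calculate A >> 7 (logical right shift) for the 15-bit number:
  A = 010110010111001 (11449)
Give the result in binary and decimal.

Logical shift right by 7: drop the bottom 7 bit(s), prepend 7 zero(s) on the left.
  010110010111001  ->  keep [01011001], discard [0111001], prepend 0000000
= 000000001011001

Answer: 000000001011001 (89)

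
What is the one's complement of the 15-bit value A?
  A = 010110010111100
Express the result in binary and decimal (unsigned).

Flip each bit (0->1, 1->0):
  010110010111100
  101001101000011

Answer: 101001101000011 (21315)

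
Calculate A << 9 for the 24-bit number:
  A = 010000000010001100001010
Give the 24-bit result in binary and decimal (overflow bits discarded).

Shift left by 9: drop the top 9 bit(s), append 9 zero(s) on the right.
  010000000010001100001010  ->  discard [010000000], keep [010001100001010], append 000000000
= 010001100001010000000000

Answer: 010001100001010000000000 (4592640)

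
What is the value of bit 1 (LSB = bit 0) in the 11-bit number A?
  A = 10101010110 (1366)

Bit 1 is the 2nd from the right.
  10101010110
           ^
That bit is 1.

Answer: 1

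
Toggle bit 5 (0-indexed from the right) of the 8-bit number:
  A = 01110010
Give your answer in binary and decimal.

Mask = 1 << 5 = 00100000
Bit 5 of A is 1; XOR with the mask flips it to 0.
  01110010
^ 00100000
----------
  01010010

Answer: 01010010 (82)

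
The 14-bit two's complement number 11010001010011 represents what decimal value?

MSB is 1, so the value is negative. Find the magnitude:
1. Invert bits:  00101110101100
2. Add 1:        00101110101101  = 2989
3. Apply sign:   -2989

Answer: -2989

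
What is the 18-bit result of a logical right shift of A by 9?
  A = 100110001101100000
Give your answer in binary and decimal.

Logical shift right by 9: drop the bottom 9 bit(s), prepend 9 zero(s) on the left.
  100110001101100000  ->  keep [100110001], discard [101100000], prepend 000000000
= 000000000100110001

Answer: 000000000100110001 (305)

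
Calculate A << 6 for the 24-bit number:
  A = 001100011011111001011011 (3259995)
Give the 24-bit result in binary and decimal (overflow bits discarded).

Shift left by 6: drop the top 6 bit(s), append 6 zero(s) on the right.
  001100011011111001011011  ->  discard [001100], keep [011011111001011011], append 000000
= 011011111001011011000000

Answer: 011011111001011011000000 (7313088)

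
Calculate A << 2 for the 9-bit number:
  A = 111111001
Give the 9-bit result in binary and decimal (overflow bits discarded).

Shift left by 2: drop the top 2 bit(s), append 2 zero(s) on the right.
  111111001  ->  discard [11], keep [1111001], append 00
= 111100100

Answer: 111100100 (484)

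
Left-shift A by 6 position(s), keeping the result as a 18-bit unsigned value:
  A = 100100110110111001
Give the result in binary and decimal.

Shift left by 6: drop the top 6 bit(s), append 6 zero(s) on the right.
  100100110110111001  ->  discard [100100], keep [110110111001], append 000000
= 110110111001000000

Answer: 110110111001000000 (224832)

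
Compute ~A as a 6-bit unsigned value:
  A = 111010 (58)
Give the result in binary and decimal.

Flip each bit (0->1, 1->0):
  111010
  000101

Answer: 000101 (5)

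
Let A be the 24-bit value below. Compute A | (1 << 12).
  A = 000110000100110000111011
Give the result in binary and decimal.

Mask = 1 << 12 = 000000000001000000000000
Bit 12 of A is 0, so OR-ing with the mask flips it to 1.
  000110000100110000111011
| 000000000001000000000000
--------------------------
  000110000101110000111011

Answer: 000110000101110000111011 (1596475)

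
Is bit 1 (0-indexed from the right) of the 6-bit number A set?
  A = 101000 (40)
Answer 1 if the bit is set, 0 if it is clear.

Bit 1 is the 2nd from the right.
  101000
      ^
That bit is 0.

Answer: 0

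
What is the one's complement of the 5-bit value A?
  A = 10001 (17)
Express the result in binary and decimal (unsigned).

Flip each bit (0->1, 1->0):
  10001
  01110

Answer: 01110 (14)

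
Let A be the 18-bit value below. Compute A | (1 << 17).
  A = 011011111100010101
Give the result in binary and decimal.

Mask = 1 << 17 = 100000000000000000
Bit 17 of A is 0, so OR-ing with the mask flips it to 1.
  011011111100010101
| 100000000000000000
--------------------
  111011111100010101

Answer: 111011111100010101 (245525)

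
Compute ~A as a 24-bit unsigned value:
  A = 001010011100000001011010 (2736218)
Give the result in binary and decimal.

Flip each bit (0->1, 1->0):
  001010011100000001011010
  110101100011111110100101

Answer: 110101100011111110100101 (14040997)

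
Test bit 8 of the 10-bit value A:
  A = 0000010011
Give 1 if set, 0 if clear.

Bit 8 is the 9th from the right.
  0000010011
   ^
That bit is 0.

Answer: 0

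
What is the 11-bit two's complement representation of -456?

1. Binary of +456:  00111001000
2. Invert bits:     11000110111
3. Add 1:           11000111000

Answer: 11000111000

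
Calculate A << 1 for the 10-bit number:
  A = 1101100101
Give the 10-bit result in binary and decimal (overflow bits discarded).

Shift left by 1: drop the top 1 bit(s), append 1 zero(s) on the right.
  1101100101  ->  discard [1], keep [101100101], append 0
= 1011001010

Answer: 1011001010 (714)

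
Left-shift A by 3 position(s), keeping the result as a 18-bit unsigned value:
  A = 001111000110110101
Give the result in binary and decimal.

Shift left by 3: drop the top 3 bit(s), append 3 zero(s) on the right.
  001111000110110101  ->  discard [001], keep [111000110110101], append 000
= 111000110110101000

Answer: 111000110110101000 (232872)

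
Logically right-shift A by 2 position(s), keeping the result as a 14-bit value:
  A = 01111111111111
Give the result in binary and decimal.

Logical shift right by 2: drop the bottom 2 bit(s), prepend 2 zero(s) on the left.
  01111111111111  ->  keep [011111111111], discard [11], prepend 00
= 00011111111111

Answer: 00011111111111 (2047)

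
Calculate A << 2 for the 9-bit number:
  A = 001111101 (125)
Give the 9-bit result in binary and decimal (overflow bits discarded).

Shift left by 2: drop the top 2 bit(s), append 2 zero(s) on the right.
  001111101  ->  discard [00], keep [1111101], append 00
= 111110100

Answer: 111110100 (500)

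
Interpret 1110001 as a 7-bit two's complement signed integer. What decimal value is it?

MSB is 1, so the value is negative. Find the magnitude:
1. Invert bits:  0001110
2. Add 1:        0001111  = 15
3. Apply sign:   -15

Answer: -15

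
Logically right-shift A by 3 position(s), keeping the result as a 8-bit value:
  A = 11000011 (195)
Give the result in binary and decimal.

Logical shift right by 3: drop the bottom 3 bit(s), prepend 3 zero(s) on the left.
  11000011  ->  keep [11000], discard [011], prepend 000
= 00011000

Answer: 00011000 (24)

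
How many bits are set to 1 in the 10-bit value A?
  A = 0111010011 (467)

0111010011
1-bits at positions (from bit 0 = LSB): 0, 1, 4, 6, 7, 8
Count = 6

Answer: 6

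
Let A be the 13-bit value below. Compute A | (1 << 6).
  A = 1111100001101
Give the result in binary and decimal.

Mask = 1 << 6 = 0000001000000
Bit 6 of A is 0, so OR-ing with the mask flips it to 1.
  1111100001101
| 0000001000000
---------------
  1111101001101

Answer: 1111101001101 (8013)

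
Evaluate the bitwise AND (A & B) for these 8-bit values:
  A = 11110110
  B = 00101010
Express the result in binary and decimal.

Apply & to each column (1 only where both bits are 1):
  11110110
& 00101010
----------
  00100010

Answer: 00100010 (34)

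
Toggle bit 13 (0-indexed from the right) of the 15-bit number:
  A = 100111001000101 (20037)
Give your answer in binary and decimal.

Mask = 1 << 13 = 010000000000000
Bit 13 of A is 0; XOR with the mask flips it to 1.
  100111001000101
^ 010000000000000
-----------------
  110111001000101

Answer: 110111001000101 (28229)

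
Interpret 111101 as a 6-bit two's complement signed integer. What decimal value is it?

MSB is 1, so the value is negative. Find the magnitude:
1. Invert bits:  000010
2. Add 1:        000011  = 3
3. Apply sign:   -3

Answer: -3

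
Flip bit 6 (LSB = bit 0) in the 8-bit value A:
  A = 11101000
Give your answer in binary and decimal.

Mask = 1 << 6 = 01000000
Bit 6 of A is 1; XOR with the mask flips it to 0.
  11101000
^ 01000000
----------
  10101000

Answer: 10101000 (168)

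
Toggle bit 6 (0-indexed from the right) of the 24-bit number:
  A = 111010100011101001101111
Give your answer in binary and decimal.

Mask = 1 << 6 = 000000000000000001000000
Bit 6 of A is 1; XOR with the mask flips it to 0.
  111010100011101001101111
^ 000000000000000001000000
--------------------------
  111010100011101000101111

Answer: 111010100011101000101111 (15350319)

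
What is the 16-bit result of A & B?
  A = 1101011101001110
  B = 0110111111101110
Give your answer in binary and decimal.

Apply & to each column (1 only where both bits are 1):
  1101011101001110
& 0110111111101110
------------------
  0100011101001110

Answer: 0100011101001110 (18254)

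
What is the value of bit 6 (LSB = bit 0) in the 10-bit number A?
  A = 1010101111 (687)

Bit 6 is the 7th from the right.
  1010101111
     ^
That bit is 0.

Answer: 0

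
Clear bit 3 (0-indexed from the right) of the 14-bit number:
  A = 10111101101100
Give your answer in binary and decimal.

Mask = ~(1 << 3) = 11111111110111
Bit 3 of A is 1, so AND-ing with the mask clears it to 0.
  10111101101100
& 11111111110111
----------------
  10111101100100

Answer: 10111101100100 (12132)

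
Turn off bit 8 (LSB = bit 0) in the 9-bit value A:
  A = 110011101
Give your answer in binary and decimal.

Mask = ~(1 << 8) = 011111111
Bit 8 of A is 1, so AND-ing with the mask clears it to 0.
  110011101
& 011111111
-----------
  010011101

Answer: 010011101 (157)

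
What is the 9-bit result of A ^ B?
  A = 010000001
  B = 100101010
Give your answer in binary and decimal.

Apply ^ to each column (1 where bits differ):
  010000001
^ 100101010
-----------
  110101011

Answer: 110101011 (427)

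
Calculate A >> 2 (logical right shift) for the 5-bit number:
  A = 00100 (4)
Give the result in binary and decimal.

Logical shift right by 2: drop the bottom 2 bit(s), prepend 2 zero(s) on the left.
  00100  ->  keep [001], discard [00], prepend 00
= 00001

Answer: 00001 (1)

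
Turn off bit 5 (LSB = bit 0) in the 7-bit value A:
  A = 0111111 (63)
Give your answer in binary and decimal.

Mask = ~(1 << 5) = 1011111
Bit 5 of A is 1, so AND-ing with the mask clears it to 0.
  0111111
& 1011111
---------
  0011111

Answer: 0011111 (31)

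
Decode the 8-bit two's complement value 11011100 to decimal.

MSB is 1, so the value is negative. Find the magnitude:
1. Invert bits:  00100011
2. Add 1:        00100100  = 36
3. Apply sign:   -36

Answer: -36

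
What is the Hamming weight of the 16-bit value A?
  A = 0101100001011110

0101100001011110
1-bits at positions (from bit 0 = LSB): 1, 2, 3, 4, 6, 11, 12, 14
Count = 8

Answer: 8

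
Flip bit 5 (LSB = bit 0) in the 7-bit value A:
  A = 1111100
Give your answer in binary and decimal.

Mask = 1 << 5 = 0100000
Bit 5 of A is 1; XOR with the mask flips it to 0.
  1111100
^ 0100000
---------
  1011100

Answer: 1011100 (92)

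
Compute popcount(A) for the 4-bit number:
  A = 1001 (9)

1001
1-bits at positions (from bit 0 = LSB): 0, 3
Count = 2

Answer: 2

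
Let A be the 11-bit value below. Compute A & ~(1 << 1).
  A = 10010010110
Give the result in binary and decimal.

Mask = ~(1 << 1) = 11111111101
Bit 1 of A is 1, so AND-ing with the mask clears it to 0.
  10010010110
& 11111111101
-------------
  10010010100

Answer: 10010010100 (1172)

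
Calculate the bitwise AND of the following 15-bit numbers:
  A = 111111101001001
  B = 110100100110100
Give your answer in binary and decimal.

Apply & to each column (1 only where both bits are 1):
  111111101001001
& 110100100110100
-----------------
  110100100000000

Answer: 110100100000000 (26880)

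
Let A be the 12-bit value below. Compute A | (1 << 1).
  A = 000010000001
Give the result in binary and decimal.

Mask = 1 << 1 = 000000000010
Bit 1 of A is 0, so OR-ing with the mask flips it to 1.
  000010000001
| 000000000010
--------------
  000010000011

Answer: 000010000011 (131)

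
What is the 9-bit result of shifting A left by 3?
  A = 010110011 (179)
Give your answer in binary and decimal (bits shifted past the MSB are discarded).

Shift left by 3: drop the top 3 bit(s), append 3 zero(s) on the right.
  010110011  ->  discard [010], keep [110011], append 000
= 110011000

Answer: 110011000 (408)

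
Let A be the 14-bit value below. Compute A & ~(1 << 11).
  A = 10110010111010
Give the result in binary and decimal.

Mask = ~(1 << 11) = 11011111111111
Bit 11 of A is 1, so AND-ing with the mask clears it to 0.
  10110010111010
& 11011111111111
----------------
  10010010111010

Answer: 10010010111010 (9402)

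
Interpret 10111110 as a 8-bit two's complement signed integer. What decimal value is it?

MSB is 1, so the value is negative. Find the magnitude:
1. Invert bits:  01000001
2. Add 1:        01000010  = 66
3. Apply sign:   -66

Answer: -66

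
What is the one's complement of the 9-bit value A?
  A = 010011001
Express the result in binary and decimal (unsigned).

Flip each bit (0->1, 1->0):
  010011001
  101100110

Answer: 101100110 (358)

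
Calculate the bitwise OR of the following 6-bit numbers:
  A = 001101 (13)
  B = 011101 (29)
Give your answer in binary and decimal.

Apply | to each column (1 where either bit is 1):
  001101
| 011101
--------
  011101

Answer: 011101 (29)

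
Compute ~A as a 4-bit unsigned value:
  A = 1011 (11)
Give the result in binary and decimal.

Flip each bit (0->1, 1->0):
  1011
  0100

Answer: 0100 (4)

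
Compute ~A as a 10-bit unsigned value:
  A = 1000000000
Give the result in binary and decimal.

Flip each bit (0->1, 1->0):
  1000000000
  0111111111

Answer: 0111111111 (511)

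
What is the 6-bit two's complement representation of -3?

1. Binary of +3:  000011
2. Invert bits:     111100
3. Add 1:           111101

Answer: 111101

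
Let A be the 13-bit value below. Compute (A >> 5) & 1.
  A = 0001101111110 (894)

Bit 5 is the 6th from the right.
  0001101111110
         ^
That bit is 1.

Answer: 1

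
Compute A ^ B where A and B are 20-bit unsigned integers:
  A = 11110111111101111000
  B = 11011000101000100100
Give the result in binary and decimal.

Apply ^ to each column (1 where bits differ):
  11110111111101111000
^ 11011000101000100100
----------------------
  00101111010101011100

Answer: 00101111010101011100 (193884)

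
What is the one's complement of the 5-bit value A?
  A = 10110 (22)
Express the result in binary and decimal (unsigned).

Flip each bit (0->1, 1->0):
  10110
  01001

Answer: 01001 (9)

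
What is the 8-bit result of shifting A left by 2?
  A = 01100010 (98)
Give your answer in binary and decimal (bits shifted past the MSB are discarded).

Shift left by 2: drop the top 2 bit(s), append 2 zero(s) on the right.
  01100010  ->  discard [01], keep [100010], append 00
= 10001000

Answer: 10001000 (136)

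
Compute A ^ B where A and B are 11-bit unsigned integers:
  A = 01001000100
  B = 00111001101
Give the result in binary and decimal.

Apply ^ to each column (1 where bits differ):
  01001000100
^ 00111001101
-------------
  01110001001

Answer: 01110001001 (905)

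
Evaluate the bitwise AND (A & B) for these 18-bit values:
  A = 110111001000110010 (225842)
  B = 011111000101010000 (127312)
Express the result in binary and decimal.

Apply & to each column (1 only where both bits are 1):
  110111001000110010
& 011111000101010000
--------------------
  010111000000010000

Answer: 010111000000010000 (94224)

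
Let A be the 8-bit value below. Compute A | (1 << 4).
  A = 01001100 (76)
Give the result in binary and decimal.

Mask = 1 << 4 = 00010000
Bit 4 of A is 0, so OR-ing with the mask flips it to 1.
  01001100
| 00010000
----------
  01011100

Answer: 01011100 (92)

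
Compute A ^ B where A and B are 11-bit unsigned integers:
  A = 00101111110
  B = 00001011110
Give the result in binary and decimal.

Apply ^ to each column (1 where bits differ):
  00101111110
^ 00001011110
-------------
  00100100000

Answer: 00100100000 (288)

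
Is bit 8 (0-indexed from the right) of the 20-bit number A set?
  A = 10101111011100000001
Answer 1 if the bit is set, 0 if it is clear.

Bit 8 is the 9th from the right.
  10101111011100000001
             ^
That bit is 1.

Answer: 1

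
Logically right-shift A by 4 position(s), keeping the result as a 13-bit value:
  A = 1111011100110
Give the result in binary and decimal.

Logical shift right by 4: drop the bottom 4 bit(s), prepend 4 zero(s) on the left.
  1111011100110  ->  keep [111101110], discard [0110], prepend 0000
= 0000111101110

Answer: 0000111101110 (494)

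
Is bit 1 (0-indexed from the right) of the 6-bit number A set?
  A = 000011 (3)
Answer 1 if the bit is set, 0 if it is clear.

Bit 1 is the 2nd from the right.
  000011
      ^
That bit is 1.

Answer: 1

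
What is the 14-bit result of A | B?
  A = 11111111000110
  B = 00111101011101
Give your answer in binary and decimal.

Apply | to each column (1 where either bit is 1):
  11111111000110
| 00111101011101
----------------
  11111111011111

Answer: 11111111011111 (16351)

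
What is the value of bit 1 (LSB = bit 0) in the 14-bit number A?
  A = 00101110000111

Bit 1 is the 2nd from the right.
  00101110000111
              ^
That bit is 1.

Answer: 1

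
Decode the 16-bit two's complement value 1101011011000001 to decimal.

MSB is 1, so the value is negative. Find the magnitude:
1. Invert bits:  0010100100111110
2. Add 1:        0010100100111111  = 10559
3. Apply sign:   -10559

Answer: -10559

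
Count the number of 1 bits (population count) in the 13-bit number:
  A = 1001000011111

1001000011111
1-bits at positions (from bit 0 = LSB): 0, 1, 2, 3, 4, 9, 12
Count = 7

Answer: 7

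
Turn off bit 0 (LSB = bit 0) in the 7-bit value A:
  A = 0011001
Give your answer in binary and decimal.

Mask = ~(1 << 0) = 1111110
Bit 0 of A is 1, so AND-ing with the mask clears it to 0.
  0011001
& 1111110
---------
  0011000

Answer: 0011000 (24)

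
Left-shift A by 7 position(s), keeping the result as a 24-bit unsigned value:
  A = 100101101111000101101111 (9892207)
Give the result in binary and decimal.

Shift left by 7: drop the top 7 bit(s), append 7 zero(s) on the right.
  100101101111000101101111  ->  discard [1001011], keep [01111000101101111], append 0000000
= 011110001011011110000000

Answer: 011110001011011110000000 (7911296)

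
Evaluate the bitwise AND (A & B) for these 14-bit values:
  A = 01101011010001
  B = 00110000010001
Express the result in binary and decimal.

Apply & to each column (1 only where both bits are 1):
  01101011010001
& 00110000010001
----------------
  00100000010001

Answer: 00100000010001 (2065)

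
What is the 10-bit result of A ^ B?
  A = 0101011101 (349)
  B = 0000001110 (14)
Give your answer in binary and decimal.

Apply ^ to each column (1 where bits differ):
  0101011101
^ 0000001110
------------
  0101010011

Answer: 0101010011 (339)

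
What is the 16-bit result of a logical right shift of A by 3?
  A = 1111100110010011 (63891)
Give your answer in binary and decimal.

Logical shift right by 3: drop the bottom 3 bit(s), prepend 3 zero(s) on the left.
  1111100110010011  ->  keep [1111100110010], discard [011], prepend 000
= 0001111100110010

Answer: 0001111100110010 (7986)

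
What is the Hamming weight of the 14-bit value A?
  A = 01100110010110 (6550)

01100110010110
1-bits at positions (from bit 0 = LSB): 1, 2, 4, 7, 8, 11, 12
Count = 7

Answer: 7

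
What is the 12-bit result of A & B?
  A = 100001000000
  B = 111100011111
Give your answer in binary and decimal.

Apply & to each column (1 only where both bits are 1):
  100001000000
& 111100011111
--------------
  100000000000

Answer: 100000000000 (2048)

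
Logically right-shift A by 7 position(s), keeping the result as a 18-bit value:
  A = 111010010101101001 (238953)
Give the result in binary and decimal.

Logical shift right by 7: drop the bottom 7 bit(s), prepend 7 zero(s) on the left.
  111010010101101001  ->  keep [11101001010], discard [1101001], prepend 0000000
= 000000011101001010

Answer: 000000011101001010 (1866)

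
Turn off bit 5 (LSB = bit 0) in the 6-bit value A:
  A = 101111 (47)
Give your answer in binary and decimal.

Mask = ~(1 << 5) = 011111
Bit 5 of A is 1, so AND-ing with the mask clears it to 0.
  101111
& 011111
--------
  001111

Answer: 001111 (15)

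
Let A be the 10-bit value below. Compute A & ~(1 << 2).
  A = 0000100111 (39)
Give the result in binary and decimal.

Mask = ~(1 << 2) = 1111111011
Bit 2 of A is 1, so AND-ing with the mask clears it to 0.
  0000100111
& 1111111011
------------
  0000100011

Answer: 0000100011 (35)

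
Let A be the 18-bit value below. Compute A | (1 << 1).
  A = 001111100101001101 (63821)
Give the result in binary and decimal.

Mask = 1 << 1 = 000000000000000010
Bit 1 of A is 0, so OR-ing with the mask flips it to 1.
  001111100101001101
| 000000000000000010
--------------------
  001111100101001111

Answer: 001111100101001111 (63823)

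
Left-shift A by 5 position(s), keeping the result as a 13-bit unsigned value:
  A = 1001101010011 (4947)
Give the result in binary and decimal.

Shift left by 5: drop the top 5 bit(s), append 5 zero(s) on the right.
  1001101010011  ->  discard [10011], keep [01010011], append 00000
= 0101001100000

Answer: 0101001100000 (2656)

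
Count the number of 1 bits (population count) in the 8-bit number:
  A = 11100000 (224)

11100000
1-bits at positions (from bit 0 = LSB): 5, 6, 7
Count = 3

Answer: 3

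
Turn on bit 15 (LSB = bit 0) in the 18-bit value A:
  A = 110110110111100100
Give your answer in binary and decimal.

Mask = 1 << 15 = 001000000000000000
Bit 15 of A is 0, so OR-ing with the mask flips it to 1.
  110110110111100100
| 001000000000000000
--------------------
  111110110111100100

Answer: 111110110111100100 (257508)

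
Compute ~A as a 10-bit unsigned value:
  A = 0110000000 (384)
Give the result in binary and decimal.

Flip each bit (0->1, 1->0):
  0110000000
  1001111111

Answer: 1001111111 (639)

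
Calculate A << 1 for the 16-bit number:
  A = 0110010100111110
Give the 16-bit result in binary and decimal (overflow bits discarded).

Shift left by 1: drop the top 1 bit(s), append 1 zero(s) on the right.
  0110010100111110  ->  discard [0], keep [110010100111110], append 0
= 1100101001111100

Answer: 1100101001111100 (51836)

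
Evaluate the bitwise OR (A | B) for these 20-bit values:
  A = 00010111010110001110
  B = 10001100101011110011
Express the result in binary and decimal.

Apply | to each column (1 where either bit is 1):
  00010111010110001110
| 10001100101011110011
----------------------
  10011111111111111111

Answer: 10011111111111111111 (655359)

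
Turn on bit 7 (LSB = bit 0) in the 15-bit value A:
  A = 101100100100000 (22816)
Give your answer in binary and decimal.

Mask = 1 << 7 = 000000010000000
Bit 7 of A is 0, so OR-ing with the mask flips it to 1.
  101100100100000
| 000000010000000
-----------------
  101100110100000

Answer: 101100110100000 (22944)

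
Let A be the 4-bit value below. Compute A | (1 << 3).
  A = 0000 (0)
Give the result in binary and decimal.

Mask = 1 << 3 = 1000
Bit 3 of A is 0, so OR-ing with the mask flips it to 1.
  0000
| 1000
------
  1000

Answer: 1000 (8)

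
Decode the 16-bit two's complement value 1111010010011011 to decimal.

MSB is 1, so the value is negative. Find the magnitude:
1. Invert bits:  0000101101100100
2. Add 1:        0000101101100101  = 2917
3. Apply sign:   -2917

Answer: -2917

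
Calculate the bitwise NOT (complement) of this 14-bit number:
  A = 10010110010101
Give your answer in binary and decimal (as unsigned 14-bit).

Flip each bit (0->1, 1->0):
  10010110010101
  01101001101010

Answer: 01101001101010 (6762)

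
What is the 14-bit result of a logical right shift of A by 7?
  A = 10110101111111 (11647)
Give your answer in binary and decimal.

Logical shift right by 7: drop the bottom 7 bit(s), prepend 7 zero(s) on the left.
  10110101111111  ->  keep [1011010], discard [1111111], prepend 0000000
= 00000001011010

Answer: 00000001011010 (90)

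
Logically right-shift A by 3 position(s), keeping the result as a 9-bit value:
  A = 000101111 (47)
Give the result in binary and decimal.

Logical shift right by 3: drop the bottom 3 bit(s), prepend 3 zero(s) on the left.
  000101111  ->  keep [000101], discard [111], prepend 000
= 000000101

Answer: 000000101 (5)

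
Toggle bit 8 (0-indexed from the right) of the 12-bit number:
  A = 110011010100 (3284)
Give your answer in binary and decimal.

Mask = 1 << 8 = 000100000000
Bit 8 of A is 0; XOR with the mask flips it to 1.
  110011010100
^ 000100000000
--------------
  110111010100

Answer: 110111010100 (3540)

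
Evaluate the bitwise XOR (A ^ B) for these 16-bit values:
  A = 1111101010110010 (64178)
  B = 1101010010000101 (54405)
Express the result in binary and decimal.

Apply ^ to each column (1 where bits differ):
  1111101010110010
^ 1101010010000101
------------------
  0010111000110111

Answer: 0010111000110111 (11831)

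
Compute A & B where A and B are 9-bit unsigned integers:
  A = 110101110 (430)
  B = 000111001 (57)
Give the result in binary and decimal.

Apply & to each column (1 only where both bits are 1):
  110101110
& 000111001
-----------
  000101000

Answer: 000101000 (40)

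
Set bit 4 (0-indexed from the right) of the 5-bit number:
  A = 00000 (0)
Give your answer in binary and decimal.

Mask = 1 << 4 = 10000
Bit 4 of A is 0, so OR-ing with the mask flips it to 1.
  00000
| 10000
-------
  10000

Answer: 10000 (16)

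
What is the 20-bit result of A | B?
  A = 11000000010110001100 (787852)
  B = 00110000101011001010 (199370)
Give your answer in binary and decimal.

Apply | to each column (1 where either bit is 1):
  11000000010110001100
| 00110000101011001010
----------------------
  11110000111111001110

Answer: 11110000111111001110 (987086)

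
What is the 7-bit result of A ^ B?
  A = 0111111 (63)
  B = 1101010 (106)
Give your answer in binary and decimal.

Apply ^ to each column (1 where bits differ):
  0111111
^ 1101010
---------
  1010101

Answer: 1010101 (85)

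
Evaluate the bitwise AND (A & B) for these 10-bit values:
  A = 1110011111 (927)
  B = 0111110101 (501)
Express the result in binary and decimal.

Apply & to each column (1 only where both bits are 1):
  1110011111
& 0111110101
------------
  0110010101

Answer: 0110010101 (405)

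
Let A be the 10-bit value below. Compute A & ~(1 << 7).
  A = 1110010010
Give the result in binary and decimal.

Mask = ~(1 << 7) = 1101111111
Bit 7 of A is 1, so AND-ing with the mask clears it to 0.
  1110010010
& 1101111111
------------
  1100010010

Answer: 1100010010 (786)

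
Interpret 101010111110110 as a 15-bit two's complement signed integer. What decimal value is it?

MSB is 1, so the value is negative. Find the magnitude:
1. Invert bits:  010101000001001
2. Add 1:        010101000001010  = 10762
3. Apply sign:   -10762

Answer: -10762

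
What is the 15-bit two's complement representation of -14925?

1. Binary of +14925:  011101001001101
2. Invert bits:     100010110110010
3. Add 1:           100010110110011

Answer: 100010110110011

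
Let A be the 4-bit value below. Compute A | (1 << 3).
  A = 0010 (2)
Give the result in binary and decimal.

Mask = 1 << 3 = 1000
Bit 3 of A is 0, so OR-ing with the mask flips it to 1.
  0010
| 1000
------
  1010

Answer: 1010 (10)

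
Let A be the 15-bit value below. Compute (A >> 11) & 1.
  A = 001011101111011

Bit 11 is the 12th from the right.
  001011101111011
     ^
That bit is 0.

Answer: 0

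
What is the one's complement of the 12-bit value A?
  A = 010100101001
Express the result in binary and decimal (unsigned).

Flip each bit (0->1, 1->0):
  010100101001
  101011010110

Answer: 101011010110 (2774)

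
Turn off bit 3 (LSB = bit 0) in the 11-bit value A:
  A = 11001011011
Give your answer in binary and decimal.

Mask = ~(1 << 3) = 11111110111
Bit 3 of A is 1, so AND-ing with the mask clears it to 0.
  11001011011
& 11111110111
-------------
  11001010011

Answer: 11001010011 (1619)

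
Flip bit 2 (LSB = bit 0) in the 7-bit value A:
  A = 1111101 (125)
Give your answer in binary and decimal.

Mask = 1 << 2 = 0000100
Bit 2 of A is 1; XOR with the mask flips it to 0.
  1111101
^ 0000100
---------
  1111001

Answer: 1111001 (121)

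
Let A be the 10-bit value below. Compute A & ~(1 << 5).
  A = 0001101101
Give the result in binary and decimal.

Mask = ~(1 << 5) = 1111011111
Bit 5 of A is 1, so AND-ing with the mask clears it to 0.
  0001101101
& 1111011111
------------
  0001001101

Answer: 0001001101 (77)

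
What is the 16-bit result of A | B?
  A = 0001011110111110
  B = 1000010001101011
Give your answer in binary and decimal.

Apply | to each column (1 where either bit is 1):
  0001011110111110
| 1000010001101011
------------------
  1001011111111111

Answer: 1001011111111111 (38911)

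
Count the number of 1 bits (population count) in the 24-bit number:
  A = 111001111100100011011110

111001111100100011011110
1-bits at positions (from bit 0 = LSB): 1, 2, 3, 4, 6, 7, 11, 14, 15, 16, 17, 18, 21, 22, 23
Count = 15

Answer: 15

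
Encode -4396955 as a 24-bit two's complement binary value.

1. Binary of +4396955:  010000110001011110011011
2. Invert bits:     101111001110100001100100
3. Add 1:           101111001110100001100101

Answer: 101111001110100001100101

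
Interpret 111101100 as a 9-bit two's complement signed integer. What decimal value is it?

MSB is 1, so the value is negative. Find the magnitude:
1. Invert bits:  000010011
2. Add 1:        000010100  = 20
3. Apply sign:   -20

Answer: -20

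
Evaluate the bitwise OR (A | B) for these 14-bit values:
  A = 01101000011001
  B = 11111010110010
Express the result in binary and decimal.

Apply | to each column (1 where either bit is 1):
  01101000011001
| 11111010110010
----------------
  11111010111011

Answer: 11111010111011 (16059)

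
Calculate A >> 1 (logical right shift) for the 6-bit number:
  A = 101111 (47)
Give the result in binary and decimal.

Logical shift right by 1: drop the bottom 1 bit(s), prepend 1 zero(s) on the left.
  101111  ->  keep [10111], discard [1], prepend 0
= 010111

Answer: 010111 (23)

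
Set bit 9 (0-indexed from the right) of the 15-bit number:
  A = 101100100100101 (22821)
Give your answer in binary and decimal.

Mask = 1 << 9 = 000001000000000
Bit 9 of A is 0, so OR-ing with the mask flips it to 1.
  101100100100101
| 000001000000000
-----------------
  101101100100101

Answer: 101101100100101 (23333)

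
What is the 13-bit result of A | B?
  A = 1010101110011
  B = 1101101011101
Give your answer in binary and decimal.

Apply | to each column (1 where either bit is 1):
  1010101110011
| 1101101011101
---------------
  1111101111111

Answer: 1111101111111 (8063)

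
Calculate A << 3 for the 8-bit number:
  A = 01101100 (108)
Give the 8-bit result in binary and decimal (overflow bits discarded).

Shift left by 3: drop the top 3 bit(s), append 3 zero(s) on the right.
  01101100  ->  discard [011], keep [01100], append 000
= 01100000

Answer: 01100000 (96)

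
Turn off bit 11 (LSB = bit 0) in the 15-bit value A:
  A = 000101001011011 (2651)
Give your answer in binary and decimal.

Mask = ~(1 << 11) = 111011111111111
Bit 11 of A is 1, so AND-ing with the mask clears it to 0.
  000101001011011
& 111011111111111
-----------------
  000001001011011

Answer: 000001001011011 (603)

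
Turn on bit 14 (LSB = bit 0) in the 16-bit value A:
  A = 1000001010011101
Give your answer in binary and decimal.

Mask = 1 << 14 = 0100000000000000
Bit 14 of A is 0, so OR-ing with the mask flips it to 1.
  1000001010011101
| 0100000000000000
------------------
  1100001010011101

Answer: 1100001010011101 (49821)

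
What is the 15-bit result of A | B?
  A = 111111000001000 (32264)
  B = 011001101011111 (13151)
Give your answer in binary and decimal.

Apply | to each column (1 where either bit is 1):
  111111000001000
| 011001101011111
-----------------
  111111101011111

Answer: 111111101011111 (32607)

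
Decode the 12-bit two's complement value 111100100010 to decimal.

MSB is 1, so the value is negative. Find the magnitude:
1. Invert bits:  000011011101
2. Add 1:        000011011110  = 222
3. Apply sign:   -222

Answer: -222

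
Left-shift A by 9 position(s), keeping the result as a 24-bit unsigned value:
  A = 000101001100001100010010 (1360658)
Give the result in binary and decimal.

Shift left by 9: drop the top 9 bit(s), append 9 zero(s) on the right.
  000101001100001100010010  ->  discard [000101001], keep [100001100010010], append 000000000
= 100001100010010000000000

Answer: 100001100010010000000000 (8791040)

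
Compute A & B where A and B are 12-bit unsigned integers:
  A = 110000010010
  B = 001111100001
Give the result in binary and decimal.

Apply & to each column (1 only where both bits are 1):
  110000010010
& 001111100001
--------------
  000000000000

Answer: 000000000000 (0)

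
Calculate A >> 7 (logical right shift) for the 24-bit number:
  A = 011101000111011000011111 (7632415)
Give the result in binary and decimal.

Logical shift right by 7: drop the bottom 7 bit(s), prepend 7 zero(s) on the left.
  011101000111011000011111  ->  keep [01110100011101100], discard [0011111], prepend 0000000
= 000000001110100011101100

Answer: 000000001110100011101100 (59628)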